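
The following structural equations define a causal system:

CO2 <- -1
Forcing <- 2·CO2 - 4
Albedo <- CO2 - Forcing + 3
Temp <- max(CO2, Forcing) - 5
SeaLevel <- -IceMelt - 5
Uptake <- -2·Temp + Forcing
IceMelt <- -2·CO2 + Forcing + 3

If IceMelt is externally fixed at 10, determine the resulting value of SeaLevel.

-15

Under do(IceMelt=10), the mechanism IceMelt <- -2·CO2 + Forcing + 3 is discarded; IceMelt is fixed at 10.
SeaLevel = -IceMelt - 5  [with IceMelt=10]  = -15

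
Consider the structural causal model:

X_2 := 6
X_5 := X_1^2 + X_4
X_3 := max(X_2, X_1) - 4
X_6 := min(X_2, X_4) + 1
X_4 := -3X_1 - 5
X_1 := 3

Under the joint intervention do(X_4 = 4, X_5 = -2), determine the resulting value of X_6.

5

The joint intervention fixes X_4 = 4, X_5 = -2, removing each variable's own equation.
X_6 = min(X_2, X_4) + 1  [with X_2=6, X_4=4]  = 5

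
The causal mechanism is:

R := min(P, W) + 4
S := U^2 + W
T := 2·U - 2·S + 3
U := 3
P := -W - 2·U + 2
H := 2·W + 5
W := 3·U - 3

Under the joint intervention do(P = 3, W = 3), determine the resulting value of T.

The joint intervention fixes P = 3, W = 3, removing each variable's own equation.
S = U^2 + W  [with U=3, W=3]  = 12
T = 2·U - 2·S + 3  [with U=3, S=12]  = -15

-15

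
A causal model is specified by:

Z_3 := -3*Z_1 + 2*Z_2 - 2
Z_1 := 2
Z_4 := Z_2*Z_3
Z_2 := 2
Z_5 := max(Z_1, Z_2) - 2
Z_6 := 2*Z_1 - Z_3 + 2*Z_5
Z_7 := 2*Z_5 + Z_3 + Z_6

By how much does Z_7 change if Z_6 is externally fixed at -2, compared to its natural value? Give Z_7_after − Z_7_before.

Intervening sets Z_6 = -2 and removes its equation (Z_6 := 2*Z_1 - Z_3 + 2*Z_5).
Z_3 = -3*Z_1 + 2*Z_2 - 2  [with Z_1=2, Z_2=2]  = -4
Z_5 = max(Z_1, Z_2) - 2  [with Z_1=2, Z_2=2]  = 0
Z_7 = 2*Z_5 + Z_3 + Z_6  [with Z_5=0, Z_3=-4, Z_6=-2]  = -6
Without intervention: Z_3 = -3*Z_1 + 2*Z_2 - 2  [with Z_1=2, Z_2=2]  = -4; Z_5 = max(Z_1, Z_2) - 2  [with Z_1=2, Z_2=2]  = 0; Z_6 = 2*Z_1 - Z_3 + 2*Z_5  [with Z_1=2, Z_3=-4, Z_5=0]  = 8; Z_7 = 2*Z_5 + Z_3 + Z_6  [with Z_5=0, Z_3=-4, Z_6=8]  = 4.
Change = -6 − 4 = -10.

-10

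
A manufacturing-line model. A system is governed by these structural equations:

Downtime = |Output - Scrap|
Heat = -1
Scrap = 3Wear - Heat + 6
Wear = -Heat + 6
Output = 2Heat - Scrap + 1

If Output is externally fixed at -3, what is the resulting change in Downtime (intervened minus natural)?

-26

Intervening sets Output = -3 and removes its equation (Output = 2Heat - Scrap + 1).
Wear = -Heat + 6  [with Heat=-1]  = 7
Scrap = 3Wear - Heat + 6  [with Wear=7, Heat=-1]  = 28
Downtime = |Output - Scrap|  [with Output=-3, Scrap=28]  = 31
Without intervention: Wear = -Heat + 6  [with Heat=-1]  = 7; Scrap = 3Wear - Heat + 6  [with Wear=7, Heat=-1]  = 28; Output = 2Heat - Scrap + 1  [with Heat=-1, Scrap=28]  = -29; Downtime = |Output - Scrap|  [with Output=-29, Scrap=28]  = 57.
Change = 31 − 57 = -26.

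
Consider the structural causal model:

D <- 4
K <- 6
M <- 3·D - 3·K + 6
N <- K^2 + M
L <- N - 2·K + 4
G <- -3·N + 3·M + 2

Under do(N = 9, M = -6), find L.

The joint intervention fixes N = 9, M = -6, removing each variable's own equation.
L = N - 2·K + 4  [with N=9, K=6]  = 1

1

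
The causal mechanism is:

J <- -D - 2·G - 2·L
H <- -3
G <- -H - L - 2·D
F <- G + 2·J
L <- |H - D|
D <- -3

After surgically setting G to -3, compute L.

0

Under do(G=-3), the mechanism G <- -H - L - 2·D is discarded; G is fixed at -3.
Since L is not a descendant of the intervened variable, it is unaffected.
L = |H - D|  [with H=-3, D=-3]  = 0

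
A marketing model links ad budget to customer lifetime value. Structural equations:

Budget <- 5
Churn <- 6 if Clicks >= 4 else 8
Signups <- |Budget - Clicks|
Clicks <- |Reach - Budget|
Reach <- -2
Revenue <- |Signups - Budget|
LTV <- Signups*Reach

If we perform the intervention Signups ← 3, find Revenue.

Under do(Signups=3), the mechanism Signups <- |Budget - Clicks| is discarded; Signups is fixed at 3.
Revenue = |Signups - Budget|  [with Signups=3, Budget=5]  = 2

2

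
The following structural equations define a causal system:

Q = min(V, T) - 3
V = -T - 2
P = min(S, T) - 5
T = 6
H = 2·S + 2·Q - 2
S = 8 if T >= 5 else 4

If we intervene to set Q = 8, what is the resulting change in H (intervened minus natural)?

38

do(Q=8) replaces the equation Q = min(V, T) - 3 with the constant Q = 8.
S = 8 if T >= 5 else 4  [with T=6]  = 8
H = 2·S + 2·Q - 2  [with S=8, Q=8]  = 30
Without intervention: V = -T - 2  [with T=6]  = -8; Q = min(V, T) - 3  [with V=-8, T=6]  = -11; S = 8 if T >= 5 else 4  [with T=6]  = 8; H = 2·S + 2·Q - 2  [with S=8, Q=-11]  = -8.
Change = 30 − (-8) = 38.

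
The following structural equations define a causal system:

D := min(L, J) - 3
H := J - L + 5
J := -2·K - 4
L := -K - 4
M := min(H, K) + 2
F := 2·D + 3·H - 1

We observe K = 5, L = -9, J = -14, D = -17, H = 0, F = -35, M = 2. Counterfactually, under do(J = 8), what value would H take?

do(J=8) replaces the equation J := -2·K - 4 with the constant J = 8.
L = -K - 4  [with K=5]  = -9
H = J - L + 5  [with J=8, L=-9]  = 22

22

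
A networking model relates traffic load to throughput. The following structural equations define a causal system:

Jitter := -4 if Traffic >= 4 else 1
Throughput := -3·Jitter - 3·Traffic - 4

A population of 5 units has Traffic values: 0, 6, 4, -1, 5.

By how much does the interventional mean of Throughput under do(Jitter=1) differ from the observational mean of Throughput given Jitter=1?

do(Jitter=1) breaks Jitter's dependence on Traffic. With Jitter=1 fixed, Throughput across the units is -7, -25, -19, -4, -22, mean -15.4.
Observing Jitter=1 restricts to units where Jitter's equation naturally yields 1: Traffic ∈ {0, -1}. In that subpopulation Throughput = -7, -4, mean -5.5.
Difference = -15.4 − (-5.5) = -9.9.

-9.9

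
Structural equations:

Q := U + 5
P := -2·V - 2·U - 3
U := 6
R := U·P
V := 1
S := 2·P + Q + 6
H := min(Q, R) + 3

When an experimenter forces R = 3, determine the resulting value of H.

6

Under do(R=3), the mechanism R := U·P is discarded; R is fixed at 3.
Q = U + 5  [with U=6]  = 11
H = min(Q, R) + 3  [with Q=11, R=3]  = 6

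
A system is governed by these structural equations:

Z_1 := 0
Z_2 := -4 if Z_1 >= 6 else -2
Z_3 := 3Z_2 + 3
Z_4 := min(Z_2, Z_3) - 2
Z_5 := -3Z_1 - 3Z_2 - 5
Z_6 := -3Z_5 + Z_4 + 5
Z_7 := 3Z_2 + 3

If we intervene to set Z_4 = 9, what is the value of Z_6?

11

Under do(Z_4=9), the mechanism Z_4 := min(Z_2, Z_3) - 2 is discarded; Z_4 is fixed at 9.
Z_2 = -4 if Z_1 >= 6 else -2  [with Z_1=0]  = -2
Z_5 = -3Z_1 - 3Z_2 - 5  [with Z_1=0, Z_2=-2]  = 1
Z_6 = -3Z_5 + Z_4 + 5  [with Z_5=1, Z_4=9]  = 11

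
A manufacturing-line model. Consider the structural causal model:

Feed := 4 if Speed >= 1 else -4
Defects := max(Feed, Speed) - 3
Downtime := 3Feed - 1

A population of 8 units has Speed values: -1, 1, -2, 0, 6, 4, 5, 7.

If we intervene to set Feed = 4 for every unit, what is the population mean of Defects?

1.75

Under do(Feed=4), Feed's equation is replaced by Feed=4 for every unit. Per-unit Defects: 1, 1, 1, 1, 3, 1, 2, 4. Mean = 1.75.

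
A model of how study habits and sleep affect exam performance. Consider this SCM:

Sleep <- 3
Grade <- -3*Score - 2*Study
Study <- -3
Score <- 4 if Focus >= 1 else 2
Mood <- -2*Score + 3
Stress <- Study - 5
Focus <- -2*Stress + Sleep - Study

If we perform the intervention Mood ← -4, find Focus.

do(Mood=-4) replaces the equation Mood <- -2*Score + 3 with the constant Mood = -4.
No directed path runs from Mood to Focus, so Focus keeps its natural value.
Stress = Study - 5  [with Study=-3]  = -8
Focus = -2*Stress + Sleep - Study  [with Stress=-8, Sleep=3, Study=-3]  = 22

22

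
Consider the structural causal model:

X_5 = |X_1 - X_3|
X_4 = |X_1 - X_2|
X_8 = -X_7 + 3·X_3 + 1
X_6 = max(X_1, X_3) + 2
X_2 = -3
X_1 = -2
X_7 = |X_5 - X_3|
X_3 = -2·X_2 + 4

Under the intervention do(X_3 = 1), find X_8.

The intervention breaks the incoming arrows to X_3: X_3 = -2·X_2 + 4 no longer applies, and X_3 = 1.
X_5 = |X_1 - X_3|  [with X_1=-2, X_3=1]  = 3
X_7 = |X_5 - X_3|  [with X_5=3, X_3=1]  = 2
X_8 = -X_7 + 3·X_3 + 1  [with X_7=2, X_3=1]  = 2

2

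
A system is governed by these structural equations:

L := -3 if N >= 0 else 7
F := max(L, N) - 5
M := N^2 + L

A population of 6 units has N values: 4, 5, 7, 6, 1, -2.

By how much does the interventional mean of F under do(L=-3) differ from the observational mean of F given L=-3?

-1.1

Every unit gets L=-3 under the intervention. F values become -1, 0, 2, 1, -4, -7; E[F|do(L=-3)] = -1.5.
Conditioning on L=-3 selects the 5 unit(s) with N ∈ {4, 5, 7, 6, 1}. Their F values: -1, 0, 2, 1, -4. Mean = -0.4.
Difference = -1.5 − (-0.4) = -1.1.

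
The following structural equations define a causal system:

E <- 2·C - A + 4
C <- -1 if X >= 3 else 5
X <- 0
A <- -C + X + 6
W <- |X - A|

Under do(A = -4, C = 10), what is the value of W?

Setting A = -4, C = 10 by intervention discards those variables' equations.
W = |X - A|  [with X=0, A=-4]  = 4

4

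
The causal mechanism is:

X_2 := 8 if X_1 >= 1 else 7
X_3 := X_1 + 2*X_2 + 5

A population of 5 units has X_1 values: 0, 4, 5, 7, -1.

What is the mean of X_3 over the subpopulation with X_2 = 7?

18.5

Observing X_2=7 restricts to units where X_2's equation naturally yields 7: X_1 ∈ {0, -1}. In that subpopulation X_3 = 19, 18, mean 18.5.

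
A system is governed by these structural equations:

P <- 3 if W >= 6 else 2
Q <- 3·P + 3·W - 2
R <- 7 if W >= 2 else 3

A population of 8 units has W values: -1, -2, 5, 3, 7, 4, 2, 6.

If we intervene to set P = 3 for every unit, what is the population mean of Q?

16

Under do(P=3), P's equation is replaced by P=3 for every unit. Per-unit Q: 4, 1, 22, 16, 28, 19, 13, 25. Mean = 16.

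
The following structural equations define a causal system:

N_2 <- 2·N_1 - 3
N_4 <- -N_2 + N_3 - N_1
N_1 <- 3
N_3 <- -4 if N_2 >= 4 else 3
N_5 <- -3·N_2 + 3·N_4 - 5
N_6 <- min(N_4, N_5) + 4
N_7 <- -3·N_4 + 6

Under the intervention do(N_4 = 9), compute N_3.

Under do(N_4=9), the mechanism N_4 <- -N_2 + N_3 - N_1 is discarded; N_4 is fixed at 9.
Since N_3 is not a descendant of the intervened variable, it is unaffected.
N_2 = 2·N_1 - 3  [with N_1=3]  = 3
N_3 = -4 if N_2 >= 4 else 3  [with N_2=3]  = 3

3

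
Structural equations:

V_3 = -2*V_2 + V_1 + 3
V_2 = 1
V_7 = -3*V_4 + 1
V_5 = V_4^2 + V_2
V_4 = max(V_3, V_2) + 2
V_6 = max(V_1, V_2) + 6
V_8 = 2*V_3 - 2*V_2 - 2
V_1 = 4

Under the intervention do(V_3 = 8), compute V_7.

The intervention breaks the incoming arrows to V_3: V_3 = -2*V_2 + V_1 + 3 no longer applies, and V_3 = 8.
V_4 = max(V_3, V_2) + 2  [with V_3=8, V_2=1]  = 10
V_7 = -3*V_4 + 1  [with V_4=10]  = -29

-29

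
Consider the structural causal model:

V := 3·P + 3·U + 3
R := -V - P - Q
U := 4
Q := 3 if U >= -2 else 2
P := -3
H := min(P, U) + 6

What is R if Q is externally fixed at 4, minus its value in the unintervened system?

-1

do(Q=4) replaces the equation Q := 3 if U >= -2 else 2 with the constant Q = 4.
V = 3·P + 3·U + 3  [with P=-3, U=4]  = 6
R = -V - P - Q  [with V=6, P=-3, Q=4]  = -7
Without intervention: Q = 3 if U >= -2 else 2  [with U=4]  = 3; V = 3·P + 3·U + 3  [with P=-3, U=4]  = 6; R = -V - P - Q  [with V=6, P=-3, Q=3]  = -6.
Change = -7 − (-6) = -1.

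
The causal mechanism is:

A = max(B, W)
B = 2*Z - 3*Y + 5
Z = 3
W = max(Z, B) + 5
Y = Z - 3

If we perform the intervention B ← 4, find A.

9

do(B=4) replaces the equation B = 2*Z - 3*Y + 5 with the constant B = 4.
W = max(Z, B) + 5  [with Z=3, B=4]  = 9
A = max(B, W)  [with B=4, W=9]  = 9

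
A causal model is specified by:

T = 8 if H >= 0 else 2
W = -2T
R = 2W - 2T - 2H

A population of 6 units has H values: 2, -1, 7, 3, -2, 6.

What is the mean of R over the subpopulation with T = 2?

E[R|T=2] averages over only the 2 units with T=2 (H = -1, -2): R = -10, -8, mean -9.

-9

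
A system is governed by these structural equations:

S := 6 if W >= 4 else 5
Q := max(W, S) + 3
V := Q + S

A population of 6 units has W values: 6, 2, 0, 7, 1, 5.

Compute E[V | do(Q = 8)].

13.5

Under do(Q=8), Q's equation is replaced by Q=8 for every unit. Per-unit V: 14, 13, 13, 14, 13, 14. Mean = 13.5.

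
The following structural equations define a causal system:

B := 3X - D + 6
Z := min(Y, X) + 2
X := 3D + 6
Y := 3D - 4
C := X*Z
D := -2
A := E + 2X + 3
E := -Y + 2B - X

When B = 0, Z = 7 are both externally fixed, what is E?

10

The joint intervention fixes B = 0, Z = 7, removing each variable's own equation.
X = 3D + 6  [with D=-2]  = 0
Y = 3D - 4  [with D=-2]  = -10
E = -Y + 2B - X  [with Y=-10, B=0, X=0]  = 10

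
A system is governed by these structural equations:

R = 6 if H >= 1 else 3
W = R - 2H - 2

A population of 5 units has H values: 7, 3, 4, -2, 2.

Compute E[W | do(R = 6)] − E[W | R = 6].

2.4

The intervention sets R=6 in all 5 units regardless of H. Recomputing W per unit gives -10, -2, -4, 8, 0; average -1.6.
E[W|R=6] averages over only the 4 units with R=6 (H = 7, 3, 4, 2): W = -10, -2, -4, 0, mean -4.
Difference = -1.6 − (-4) = 2.4.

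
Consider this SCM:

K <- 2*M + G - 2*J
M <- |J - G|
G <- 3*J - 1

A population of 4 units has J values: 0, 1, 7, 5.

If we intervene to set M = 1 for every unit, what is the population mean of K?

Every unit gets M=1 under the intervention. K values become 1, 2, 8, 6; E[K|do(M=1)] = 4.25.

4.25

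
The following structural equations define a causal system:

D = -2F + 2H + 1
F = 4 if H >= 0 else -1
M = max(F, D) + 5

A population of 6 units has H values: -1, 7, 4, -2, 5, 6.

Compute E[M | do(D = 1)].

Every unit gets D=1 under the intervention. M values become 6, 9, 9, 6, 9, 9; E[M|do(D=1)] = 8.

8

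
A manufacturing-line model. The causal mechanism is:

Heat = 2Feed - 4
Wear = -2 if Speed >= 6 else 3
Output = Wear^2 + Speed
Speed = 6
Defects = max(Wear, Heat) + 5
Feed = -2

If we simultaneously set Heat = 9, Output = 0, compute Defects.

The joint intervention fixes Heat = 9, Output = 0, removing each variable's own equation.
Wear = -2 if Speed >= 6 else 3  [with Speed=6]  = -2
Defects = max(Wear, Heat) + 5  [with Wear=-2, Heat=9]  = 14

14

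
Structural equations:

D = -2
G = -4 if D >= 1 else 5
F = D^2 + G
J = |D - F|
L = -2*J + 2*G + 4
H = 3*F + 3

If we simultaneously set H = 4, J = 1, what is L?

Setting H = 4, J = 1 by intervention discards those variables' equations.
G = -4 if D >= 1 else 5  [with D=-2]  = 5
L = -2*J + 2*G + 4  [with J=1, G=5]  = 12

12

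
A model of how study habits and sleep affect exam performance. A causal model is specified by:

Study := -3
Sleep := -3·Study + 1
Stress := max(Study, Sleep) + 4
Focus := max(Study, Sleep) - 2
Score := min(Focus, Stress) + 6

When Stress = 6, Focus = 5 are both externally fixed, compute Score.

Setting Stress = 6, Focus = 5 by intervention discards those variables' equations.
Score = min(Focus, Stress) + 6  [with Focus=5, Stress=6]  = 11

11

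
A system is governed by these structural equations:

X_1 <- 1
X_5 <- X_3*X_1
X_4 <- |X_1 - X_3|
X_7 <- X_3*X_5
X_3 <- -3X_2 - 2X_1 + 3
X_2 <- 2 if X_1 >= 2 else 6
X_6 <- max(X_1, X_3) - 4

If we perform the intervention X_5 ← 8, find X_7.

-136

Under do(X_5=8), the mechanism X_5 <- X_3*X_1 is discarded; X_5 is fixed at 8.
X_2 = 2 if X_1 >= 2 else 6  [with X_1=1]  = 6
X_3 = -3X_2 - 2X_1 + 3  [with X_2=6, X_1=1]  = -17
X_7 = X_3*X_5  [with X_3=-17, X_5=8]  = -136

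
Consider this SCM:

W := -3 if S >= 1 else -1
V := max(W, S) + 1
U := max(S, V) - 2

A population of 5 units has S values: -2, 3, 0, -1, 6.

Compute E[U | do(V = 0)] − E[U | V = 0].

do(V=0) breaks V's dependence on S. With V=0 fixed, U across the units is -2, 1, -2, -2, 4, mean -0.2.
E[U|V=0] averages over only the 2 units with V=0 (S = -2, -1): U = -2, -2, mean -2.
Difference = -0.2 − (-2) = 1.8.

1.8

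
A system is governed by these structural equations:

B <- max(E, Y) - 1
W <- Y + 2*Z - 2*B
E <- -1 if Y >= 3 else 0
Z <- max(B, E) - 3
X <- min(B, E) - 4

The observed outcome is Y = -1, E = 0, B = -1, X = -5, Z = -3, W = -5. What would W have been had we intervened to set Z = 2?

5

The intervention breaks the incoming arrows to Z: Z <- max(B, E) - 3 no longer applies, and Z = 2.
E = -1 if Y >= 3 else 0  [with Y=-1]  = 0
B = max(E, Y) - 1  [with E=0, Y=-1]  = -1
W = Y + 2*Z - 2*B  [with Y=-1, Z=2, B=-1]  = 5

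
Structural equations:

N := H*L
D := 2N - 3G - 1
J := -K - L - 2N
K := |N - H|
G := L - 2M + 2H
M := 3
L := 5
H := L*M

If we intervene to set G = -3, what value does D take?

The intervention breaks the incoming arrows to G: G := L - 2M + 2H no longer applies, and G = -3.
H = L*M  [with L=5, M=3]  = 15
N = H*L  [with H=15, L=5]  = 75
D = 2N - 3G - 1  [with N=75, G=-3]  = 158

158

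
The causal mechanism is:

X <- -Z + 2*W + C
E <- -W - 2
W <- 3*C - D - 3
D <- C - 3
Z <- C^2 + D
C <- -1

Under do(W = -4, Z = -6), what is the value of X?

-3

Setting W = -4, Z = -6 by intervention discards those variables' equations.
X = -Z + 2*W + C  [with Z=-6, W=-4, C=-1]  = -3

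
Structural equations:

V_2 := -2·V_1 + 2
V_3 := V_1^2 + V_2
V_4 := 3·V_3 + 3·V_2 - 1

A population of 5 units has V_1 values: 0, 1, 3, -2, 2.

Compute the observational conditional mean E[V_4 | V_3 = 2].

5

Conditioning on V_3=2 selects the 2 unit(s) with V_1 ∈ {0, 2}. Their V_4 values: 11, -1. Mean = 5.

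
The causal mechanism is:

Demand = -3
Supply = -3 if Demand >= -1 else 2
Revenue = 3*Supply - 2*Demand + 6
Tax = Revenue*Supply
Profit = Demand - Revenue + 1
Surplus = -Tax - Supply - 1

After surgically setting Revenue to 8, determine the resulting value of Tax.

The intervention breaks the incoming arrows to Revenue: Revenue = 3*Supply - 2*Demand + 6 no longer applies, and Revenue = 8.
Supply = -3 if Demand >= -1 else 2  [with Demand=-3]  = 2
Tax = Revenue*Supply  [with Revenue=8, Supply=2]  = 16

16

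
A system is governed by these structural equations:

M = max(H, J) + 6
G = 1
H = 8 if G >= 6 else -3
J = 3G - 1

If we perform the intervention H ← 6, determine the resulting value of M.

12

The intervention breaks the incoming arrows to H: H = 8 if G >= 6 else -3 no longer applies, and H = 6.
J = 3G - 1  [with G=1]  = 2
M = max(H, J) + 6  [with H=6, J=2]  = 12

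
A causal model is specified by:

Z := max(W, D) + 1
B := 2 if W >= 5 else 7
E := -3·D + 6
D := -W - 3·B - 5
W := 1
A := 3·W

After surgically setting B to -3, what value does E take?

The intervention breaks the incoming arrows to B: B := 2 if W >= 5 else 7 no longer applies, and B = -3.
D = -W - 3·B - 5  [with W=1, B=-3]  = 3
E = -3·D + 6  [with D=3]  = -3

-3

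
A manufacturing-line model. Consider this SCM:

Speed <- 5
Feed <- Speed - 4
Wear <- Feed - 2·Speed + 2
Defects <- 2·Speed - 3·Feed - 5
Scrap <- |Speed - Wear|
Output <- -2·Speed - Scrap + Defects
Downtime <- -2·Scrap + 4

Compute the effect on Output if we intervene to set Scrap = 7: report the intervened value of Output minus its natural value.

5

The intervention breaks the incoming arrows to Scrap: Scrap <- |Speed - Wear| no longer applies, and Scrap = 7.
Feed = Speed - 4  [with Speed=5]  = 1
Defects = 2·Speed - 3·Feed - 5  [with Speed=5, Feed=1]  = 2
Output = -2·Speed - Scrap + Defects  [with Speed=5, Scrap=7, Defects=2]  = -15
Without intervention: Feed = Speed - 4  [with Speed=5]  = 1; Wear = Feed - 2·Speed + 2  [with Feed=1, Speed=5]  = -7; Defects = 2·Speed - 3·Feed - 5  [with Speed=5, Feed=1]  = 2; Scrap = |Speed - Wear|  [with Speed=5, Wear=-7]  = 12; Output = -2·Speed - Scrap + Defects  [with Speed=5, Scrap=12, Defects=2]  = -20.
Change = -15 − (-20) = 5.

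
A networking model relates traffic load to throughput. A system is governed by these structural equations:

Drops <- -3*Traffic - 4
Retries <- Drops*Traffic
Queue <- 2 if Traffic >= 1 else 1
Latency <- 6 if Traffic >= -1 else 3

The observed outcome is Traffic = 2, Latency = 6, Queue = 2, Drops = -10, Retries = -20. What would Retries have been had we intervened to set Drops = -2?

Intervening sets Drops = -2 and removes its equation (Drops <- -3*Traffic - 4).
Retries = Drops*Traffic  [with Drops=-2, Traffic=2]  = -4

-4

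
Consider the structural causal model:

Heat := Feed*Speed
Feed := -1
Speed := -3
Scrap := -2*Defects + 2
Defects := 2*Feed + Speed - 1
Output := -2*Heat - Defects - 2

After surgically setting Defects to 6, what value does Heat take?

3

Under do(Defects=6), the mechanism Defects := 2*Feed + Speed - 1 is discarded; Defects is fixed at 6.
Since Heat is not a descendant of the intervened variable, it is unaffected.
Heat = Feed*Speed  [with Feed=-1, Speed=-3]  = 3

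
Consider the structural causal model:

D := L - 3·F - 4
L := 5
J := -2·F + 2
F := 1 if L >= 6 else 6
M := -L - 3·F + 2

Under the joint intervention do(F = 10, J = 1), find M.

-33

The joint intervention fixes F = 10, J = 1, removing each variable's own equation.
M = -L - 3·F + 2  [with L=5, F=10]  = -33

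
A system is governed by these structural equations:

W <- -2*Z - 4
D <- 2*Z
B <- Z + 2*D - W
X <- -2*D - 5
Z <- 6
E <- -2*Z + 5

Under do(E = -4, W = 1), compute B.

Setting E = -4, W = 1 by intervention discards those variables' equations.
D = 2*Z  [with Z=6]  = 12
B = Z + 2*D - W  [with Z=6, D=12, W=1]  = 29

29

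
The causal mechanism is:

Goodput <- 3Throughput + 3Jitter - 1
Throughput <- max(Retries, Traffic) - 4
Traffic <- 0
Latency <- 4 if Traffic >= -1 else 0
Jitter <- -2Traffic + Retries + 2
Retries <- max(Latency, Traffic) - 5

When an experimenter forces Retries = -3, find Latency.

Under do(Retries=-3), the mechanism Retries <- max(Latency, Traffic) - 5 is discarded; Retries is fixed at -3.
Since Latency is not a descendant of the intervened variable, it is unaffected.
Latency = 4 if Traffic >= -1 else 0  [with Traffic=0]  = 4

4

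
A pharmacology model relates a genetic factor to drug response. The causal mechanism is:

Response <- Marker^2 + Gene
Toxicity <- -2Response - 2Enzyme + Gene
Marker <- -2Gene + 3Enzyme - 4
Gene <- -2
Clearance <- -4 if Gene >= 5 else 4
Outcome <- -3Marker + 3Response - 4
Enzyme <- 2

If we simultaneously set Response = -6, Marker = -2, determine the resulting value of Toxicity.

6

The joint intervention fixes Response = -6, Marker = -2, removing each variable's own equation.
Toxicity = -2Response - 2Enzyme + Gene  [with Response=-6, Enzyme=2, Gene=-2]  = 6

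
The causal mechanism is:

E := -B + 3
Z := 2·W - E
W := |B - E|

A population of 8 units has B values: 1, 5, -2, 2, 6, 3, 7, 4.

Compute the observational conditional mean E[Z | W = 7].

12.5

E[Z|W=7] averages over only the 2 units with W=7 (B = 5, -2): Z = 16, 9, mean 12.5.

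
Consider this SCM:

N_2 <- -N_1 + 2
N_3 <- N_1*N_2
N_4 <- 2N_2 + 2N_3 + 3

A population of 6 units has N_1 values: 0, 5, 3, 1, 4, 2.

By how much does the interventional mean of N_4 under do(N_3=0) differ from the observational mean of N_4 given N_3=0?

-3

Under do(N_3=0), N_3's equation is replaced by N_3=0 for every unit. Per-unit N_4: 7, -3, 1, 5, -1, 3. Mean = 2.
Observing N_3=0 restricts to units where N_3's equation naturally yields 0: N_1 ∈ {0, 2}. In that subpopulation N_4 = 7, 3, mean 5.
Difference = 2 − 5 = -3.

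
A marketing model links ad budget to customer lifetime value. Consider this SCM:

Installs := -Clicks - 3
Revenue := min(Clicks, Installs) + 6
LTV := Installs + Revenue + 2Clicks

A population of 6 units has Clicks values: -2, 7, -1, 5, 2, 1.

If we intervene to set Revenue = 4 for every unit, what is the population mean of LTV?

The intervention sets Revenue=4 in all 6 units regardless of Clicks. Recomputing LTV per unit gives -1, 8, 0, 6, 3, 2; average 3.

3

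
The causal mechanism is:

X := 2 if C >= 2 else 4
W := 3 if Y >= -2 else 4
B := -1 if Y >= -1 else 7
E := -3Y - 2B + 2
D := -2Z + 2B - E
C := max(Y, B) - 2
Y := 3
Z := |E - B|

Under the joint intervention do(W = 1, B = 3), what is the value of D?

Setting W = 1, B = 3 by intervention discards those variables' equations.
E = -3Y - 2B + 2  [with Y=3, B=3]  = -13
Z = |E - B|  [with E=-13, B=3]  = 16
D = -2Z + 2B - E  [with Z=16, B=3, E=-13]  = -13

-13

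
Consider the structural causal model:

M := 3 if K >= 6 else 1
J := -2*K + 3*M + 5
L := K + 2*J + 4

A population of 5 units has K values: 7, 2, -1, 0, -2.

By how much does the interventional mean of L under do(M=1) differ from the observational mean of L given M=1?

-4.35

The intervention sets M=1 in all 5 units regardless of K. Recomputing L per unit gives -1, 14, 23, 20, 26; average 16.4.
E[L|M=1] averages over only the 4 units with M=1 (K = 2, -1, 0, -2): L = 14, 23, 20, 26, mean 20.75.
Difference = 16.4 − 20.75 = -4.35.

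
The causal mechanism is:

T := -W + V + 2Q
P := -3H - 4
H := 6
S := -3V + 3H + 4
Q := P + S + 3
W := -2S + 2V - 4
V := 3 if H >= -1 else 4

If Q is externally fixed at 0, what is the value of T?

27

Intervening sets Q = 0 and removes its equation (Q := P + S + 3).
V = 3 if H >= -1 else 4  [with H=6]  = 3
S = -3V + 3H + 4  [with V=3, H=6]  = 13
W = -2S + 2V - 4  [with S=13, V=3]  = -24
T = -W + V + 2Q  [with W=-24, V=3, Q=0]  = 27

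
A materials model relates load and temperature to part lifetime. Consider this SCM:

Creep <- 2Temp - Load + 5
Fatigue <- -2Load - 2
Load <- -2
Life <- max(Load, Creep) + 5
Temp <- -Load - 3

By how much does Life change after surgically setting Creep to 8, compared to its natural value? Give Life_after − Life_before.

3

do(Creep=8) replaces the equation Creep <- 2Temp - Load + 5 with the constant Creep = 8.
Life = max(Load, Creep) + 5  [with Load=-2, Creep=8]  = 13
Without intervention: Temp = -Load - 3  [with Load=-2]  = -1; Creep = 2Temp - Load + 5  [with Temp=-1, Load=-2]  = 5; Life = max(Load, Creep) + 5  [with Load=-2, Creep=5]  = 10.
Change = 13 − 10 = 3.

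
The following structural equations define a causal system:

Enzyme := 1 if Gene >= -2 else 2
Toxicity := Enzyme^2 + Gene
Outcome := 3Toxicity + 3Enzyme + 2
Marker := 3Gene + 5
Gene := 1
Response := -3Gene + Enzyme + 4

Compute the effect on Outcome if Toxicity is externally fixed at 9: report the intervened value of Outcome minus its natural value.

21

The intervention breaks the incoming arrows to Toxicity: Toxicity := Enzyme^2 + Gene no longer applies, and Toxicity = 9.
Enzyme = 1 if Gene >= -2 else 2  [with Gene=1]  = 1
Outcome = 3Toxicity + 3Enzyme + 2  [with Toxicity=9, Enzyme=1]  = 32
Without intervention: Enzyme = 1 if Gene >= -2 else 2  [with Gene=1]  = 1; Toxicity = Enzyme^2 + Gene  [with Enzyme=1, Gene=1]  = 2; Outcome = 3Toxicity + 3Enzyme + 2  [with Toxicity=2, Enzyme=1]  = 11.
Change = 32 − 11 = 21.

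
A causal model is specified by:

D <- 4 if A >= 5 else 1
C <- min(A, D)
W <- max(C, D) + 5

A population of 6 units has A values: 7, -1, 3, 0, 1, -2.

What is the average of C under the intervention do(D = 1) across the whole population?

Every unit gets D=1 under the intervention. C values become 1, -1, 1, 0, 1, -2; E[C|do(D=1)] = 0.

0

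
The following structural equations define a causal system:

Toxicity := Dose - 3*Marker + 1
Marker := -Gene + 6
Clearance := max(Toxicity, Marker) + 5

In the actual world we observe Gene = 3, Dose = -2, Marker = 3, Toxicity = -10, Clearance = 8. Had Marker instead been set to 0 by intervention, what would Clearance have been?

5

do(Marker=0) replaces the equation Marker := -Gene + 6 with the constant Marker = 0.
Toxicity = Dose - 3*Marker + 1  [with Dose=-2, Marker=0]  = -1
Clearance = max(Toxicity, Marker) + 5  [with Toxicity=-1, Marker=0]  = 5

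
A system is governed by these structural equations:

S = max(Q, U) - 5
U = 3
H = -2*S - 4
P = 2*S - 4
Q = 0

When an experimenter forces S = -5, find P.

-14

The intervention breaks the incoming arrows to S: S = max(Q, U) - 5 no longer applies, and S = -5.
P = 2*S - 4  [with S=-5]  = -14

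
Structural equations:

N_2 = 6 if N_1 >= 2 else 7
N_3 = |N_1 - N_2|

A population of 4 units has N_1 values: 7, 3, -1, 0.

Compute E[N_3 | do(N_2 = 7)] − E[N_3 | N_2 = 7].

Every unit gets N_2=7 under the intervention. N_3 values become 0, 4, 8, 7; E[N_3|do(N_2=7)] = 4.75.
Conditioning on N_2=7 selects the 2 unit(s) with N_1 ∈ {-1, 0}. Their N_3 values: 8, 7. Mean = 7.5.
Difference = 4.75 − 7.5 = -2.75.

-2.75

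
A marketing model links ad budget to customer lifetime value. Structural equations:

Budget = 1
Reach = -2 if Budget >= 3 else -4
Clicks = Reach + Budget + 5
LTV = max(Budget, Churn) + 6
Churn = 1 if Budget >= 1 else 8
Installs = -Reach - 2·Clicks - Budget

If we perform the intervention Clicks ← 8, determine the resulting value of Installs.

The intervention breaks the incoming arrows to Clicks: Clicks = Reach + Budget + 5 no longer applies, and Clicks = 8.
Reach = -2 if Budget >= 3 else -4  [with Budget=1]  = -4
Installs = -Reach - 2·Clicks - Budget  [with Reach=-4, Clicks=8, Budget=1]  = -13

-13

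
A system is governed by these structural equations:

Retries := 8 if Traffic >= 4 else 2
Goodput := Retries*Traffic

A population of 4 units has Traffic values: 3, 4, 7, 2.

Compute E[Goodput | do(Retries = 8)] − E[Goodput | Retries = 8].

Under do(Retries=8), Retries's equation is replaced by Retries=8 for every unit. Per-unit Goodput: 24, 32, 56, 16. Mean = 32.
Conditioning on Retries=8 selects the 2 unit(s) with Traffic ∈ {4, 7}. Their Goodput values: 32, 56. Mean = 44.
Difference = 32 − 44 = -12.

-12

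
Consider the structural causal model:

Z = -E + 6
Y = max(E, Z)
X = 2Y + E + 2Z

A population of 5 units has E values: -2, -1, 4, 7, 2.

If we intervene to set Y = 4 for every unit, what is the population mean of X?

The intervention sets Y=4 in all 5 units regardless of E. Recomputing X per unit gives 22, 21, 16, 13, 18; average 18.

18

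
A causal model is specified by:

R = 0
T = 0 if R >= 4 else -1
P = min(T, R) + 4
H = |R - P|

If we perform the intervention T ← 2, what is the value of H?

4

Under do(T=2), the mechanism T = 0 if R >= 4 else -1 is discarded; T is fixed at 2.
P = min(T, R) + 4  [with T=2, R=0]  = 4
H = |R - P|  [with R=0, P=4]  = 4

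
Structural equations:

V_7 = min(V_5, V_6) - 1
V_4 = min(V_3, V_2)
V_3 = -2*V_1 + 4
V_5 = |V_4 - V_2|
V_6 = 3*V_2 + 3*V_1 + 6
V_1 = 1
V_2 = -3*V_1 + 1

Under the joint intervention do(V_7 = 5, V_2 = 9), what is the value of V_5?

The joint intervention fixes V_7 = 5, V_2 = 9, removing each variable's own equation.
V_3 = -2*V_1 + 4  [with V_1=1]  = 2
V_4 = min(V_3, V_2)  [with V_3=2, V_2=9]  = 2
V_5 = |V_4 - V_2|  [with V_4=2, V_2=9]  = 7

7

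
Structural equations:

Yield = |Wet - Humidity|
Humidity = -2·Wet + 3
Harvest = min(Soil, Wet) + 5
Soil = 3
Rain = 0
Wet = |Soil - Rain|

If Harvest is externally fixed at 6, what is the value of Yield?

do(Harvest=6) replaces the equation Harvest = min(Soil, Wet) + 5 with the constant Harvest = 6.
Since Yield is not a descendant of the intervened variable, it is unaffected.
Wet = |Soil - Rain|  [with Soil=3, Rain=0]  = 3
Humidity = -2·Wet + 3  [with Wet=3]  = -3
Yield = |Wet - Humidity|  [with Wet=3, Humidity=-3]  = 6

6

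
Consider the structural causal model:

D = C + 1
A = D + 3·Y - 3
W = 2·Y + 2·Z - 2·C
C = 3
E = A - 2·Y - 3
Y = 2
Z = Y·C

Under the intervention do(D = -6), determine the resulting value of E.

Under do(D=-6), the mechanism D = C + 1 is discarded; D is fixed at -6.
A = D + 3·Y - 3  [with D=-6, Y=2]  = -3
E = A - 2·Y - 3  [with A=-3, Y=2]  = -10

-10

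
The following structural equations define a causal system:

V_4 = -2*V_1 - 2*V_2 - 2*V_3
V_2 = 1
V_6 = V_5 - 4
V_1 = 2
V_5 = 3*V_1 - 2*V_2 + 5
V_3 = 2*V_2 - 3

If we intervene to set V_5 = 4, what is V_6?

The intervention breaks the incoming arrows to V_5: V_5 = 3*V_1 - 2*V_2 + 5 no longer applies, and V_5 = 4.
V_6 = V_5 - 4  [with V_5=4]  = 0

0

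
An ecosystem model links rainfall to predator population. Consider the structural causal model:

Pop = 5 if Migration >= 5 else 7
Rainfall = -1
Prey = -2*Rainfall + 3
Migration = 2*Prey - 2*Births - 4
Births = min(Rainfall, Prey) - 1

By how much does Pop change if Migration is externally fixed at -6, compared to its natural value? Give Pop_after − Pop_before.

2

Intervening sets Migration = -6 and removes its equation (Migration = 2*Prey - 2*Births - 4).
Pop = 5 if Migration >= 5 else 7  [with Migration=-6]  = 7
Without intervention: Prey = -2*Rainfall + 3  [with Rainfall=-1]  = 5; Births = min(Rainfall, Prey) - 1  [with Rainfall=-1, Prey=5]  = -2; Migration = 2*Prey - 2*Births - 4  [with Prey=5, Births=-2]  = 10; Pop = 5 if Migration >= 5 else 7  [with Migration=10]  = 5.
Change = 7 − 5 = 2.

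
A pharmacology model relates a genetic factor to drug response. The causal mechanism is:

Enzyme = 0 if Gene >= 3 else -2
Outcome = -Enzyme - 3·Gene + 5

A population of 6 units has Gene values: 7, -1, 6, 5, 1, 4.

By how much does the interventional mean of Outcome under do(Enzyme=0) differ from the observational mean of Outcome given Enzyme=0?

5.5

do(Enzyme=0) breaks Enzyme's dependence on Gene. With Enzyme=0 fixed, Outcome across the units is -16, 8, -13, -10, 2, -7, mean -6.
Observing Enzyme=0 restricts to units where Enzyme's equation naturally yields 0: Gene ∈ {7, 6, 5, 4}. In that subpopulation Outcome = -16, -13, -10, -7, mean -11.5.
Difference = -6 − (-11.5) = 5.5.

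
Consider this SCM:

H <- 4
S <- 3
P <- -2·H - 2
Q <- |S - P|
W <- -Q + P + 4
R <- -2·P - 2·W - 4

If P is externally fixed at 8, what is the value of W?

7

do(P=8) replaces the equation P <- -2·H - 2 with the constant P = 8.
Q = |S - P|  [with S=3, P=8]  = 5
W = -Q + P + 4  [with Q=5, P=8]  = 7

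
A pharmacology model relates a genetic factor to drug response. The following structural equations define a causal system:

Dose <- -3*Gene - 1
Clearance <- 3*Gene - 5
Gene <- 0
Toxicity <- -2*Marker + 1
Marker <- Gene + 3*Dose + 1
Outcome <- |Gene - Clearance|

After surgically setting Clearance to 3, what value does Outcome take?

The intervention breaks the incoming arrows to Clearance: Clearance <- 3*Gene - 5 no longer applies, and Clearance = 3.
Outcome = |Gene - Clearance|  [with Gene=0, Clearance=3]  = 3

3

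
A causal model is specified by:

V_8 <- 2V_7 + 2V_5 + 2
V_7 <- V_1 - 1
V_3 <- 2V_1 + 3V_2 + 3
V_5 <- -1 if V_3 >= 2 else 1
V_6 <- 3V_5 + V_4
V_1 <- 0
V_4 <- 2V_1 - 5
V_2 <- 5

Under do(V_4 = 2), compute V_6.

-1

Under do(V_4=2), the mechanism V_4 <- 2V_1 - 5 is discarded; V_4 is fixed at 2.
V_3 = 2V_1 + 3V_2 + 3  [with V_1=0, V_2=5]  = 18
V_5 = -1 if V_3 >= 2 else 1  [with V_3=18]  = -1
V_6 = 3V_5 + V_4  [with V_5=-1, V_4=2]  = -1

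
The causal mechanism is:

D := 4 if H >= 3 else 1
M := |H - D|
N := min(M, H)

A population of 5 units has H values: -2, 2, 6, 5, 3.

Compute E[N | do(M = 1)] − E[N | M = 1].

Every unit gets M=1 under the intervention. N values become -2, 1, 1, 1, 1; E[N|do(M=1)] = 0.4.
Conditioning on M=1 selects the 3 unit(s) with H ∈ {2, 5, 3}. Their N values: 1, 1, 1. Mean = 1.
Difference = 0.4 − 1 = -0.6.

-0.6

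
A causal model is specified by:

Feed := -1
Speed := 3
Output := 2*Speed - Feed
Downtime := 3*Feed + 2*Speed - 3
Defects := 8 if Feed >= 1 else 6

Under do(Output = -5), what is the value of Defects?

6

Under do(Output=-5), the mechanism Output := 2*Speed - Feed is discarded; Output is fixed at -5.
Since Defects is not a descendant of the intervened variable, it is unaffected.
Defects = 8 if Feed >= 1 else 6  [with Feed=-1]  = 6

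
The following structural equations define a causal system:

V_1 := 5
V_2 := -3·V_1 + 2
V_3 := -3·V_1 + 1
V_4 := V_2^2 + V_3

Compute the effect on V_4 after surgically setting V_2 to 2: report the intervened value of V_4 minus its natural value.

-165

Under do(V_2=2), the mechanism V_2 := -3·V_1 + 2 is discarded; V_2 is fixed at 2.
V_3 = -3·V_1 + 1  [with V_1=5]  = -14
V_4 = V_2^2 + V_3  [with V_2=2, V_3=-14]  = -10
Without intervention: V_2 = -3·V_1 + 2  [with V_1=5]  = -13; V_3 = -3·V_1 + 1  [with V_1=5]  = -14; V_4 = V_2^2 + V_3  [with V_2=-13, V_3=-14]  = 155.
Change = -10 − 155 = -165.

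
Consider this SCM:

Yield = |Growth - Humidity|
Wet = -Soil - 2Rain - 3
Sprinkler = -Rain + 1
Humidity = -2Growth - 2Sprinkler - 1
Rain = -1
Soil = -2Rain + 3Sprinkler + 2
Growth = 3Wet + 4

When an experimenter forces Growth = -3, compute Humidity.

The intervention breaks the incoming arrows to Growth: Growth = 3Wet + 4 no longer applies, and Growth = -3.
Sprinkler = -Rain + 1  [with Rain=-1]  = 2
Humidity = -2Growth - 2Sprinkler - 1  [with Growth=-3, Sprinkler=2]  = 1

1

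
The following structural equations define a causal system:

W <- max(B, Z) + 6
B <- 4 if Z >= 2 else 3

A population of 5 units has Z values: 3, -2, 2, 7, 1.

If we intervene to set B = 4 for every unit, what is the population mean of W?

10.6

Every unit gets B=4 under the intervention. W values become 10, 10, 10, 13, 10; E[W|do(B=4)] = 10.6.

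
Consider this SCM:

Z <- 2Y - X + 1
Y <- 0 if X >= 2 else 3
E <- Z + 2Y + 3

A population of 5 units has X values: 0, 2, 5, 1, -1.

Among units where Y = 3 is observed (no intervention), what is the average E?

16

Conditioning on Y=3 selects the 3 unit(s) with X ∈ {0, 1, -1}. Their E values: 16, 15, 17. Mean = 16.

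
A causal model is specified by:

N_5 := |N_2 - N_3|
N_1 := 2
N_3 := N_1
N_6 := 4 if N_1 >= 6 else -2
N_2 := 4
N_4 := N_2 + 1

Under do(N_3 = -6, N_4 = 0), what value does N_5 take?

10

Setting N_3 = -6, N_4 = 0 by intervention discards those variables' equations.
N_5 = |N_2 - N_3|  [with N_2=4, N_3=-6]  = 10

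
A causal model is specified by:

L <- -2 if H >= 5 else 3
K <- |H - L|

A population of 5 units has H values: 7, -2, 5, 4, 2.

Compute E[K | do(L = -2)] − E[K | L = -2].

Under do(L=-2), L's equation is replaced by L=-2 for every unit. Per-unit K: 9, 0, 7, 6, 4. Mean = 5.2.
Conditioning on L=-2 selects the 2 unit(s) with H ∈ {7, 5}. Their K values: 9, 7. Mean = 8.
Difference = 5.2 − 8 = -2.8.

-2.8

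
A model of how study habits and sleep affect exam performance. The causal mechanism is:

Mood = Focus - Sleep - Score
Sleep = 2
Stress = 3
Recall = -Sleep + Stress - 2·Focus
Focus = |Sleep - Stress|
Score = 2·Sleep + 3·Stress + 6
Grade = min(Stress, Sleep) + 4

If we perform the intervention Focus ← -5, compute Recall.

11

The intervention breaks the incoming arrows to Focus: Focus = |Sleep - Stress| no longer applies, and Focus = -5.
Recall = -Sleep + Stress - 2·Focus  [with Sleep=2, Stress=3, Focus=-5]  = 11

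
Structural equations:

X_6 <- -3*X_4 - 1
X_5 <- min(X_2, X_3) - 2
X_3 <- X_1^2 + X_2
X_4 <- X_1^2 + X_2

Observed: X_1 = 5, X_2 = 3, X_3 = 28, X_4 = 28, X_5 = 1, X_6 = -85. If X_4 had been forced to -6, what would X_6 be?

Under do(X_4=-6), the mechanism X_4 <- X_1^2 + X_2 is discarded; X_4 is fixed at -6.
X_6 = -3*X_4 - 1  [with X_4=-6]  = 17

17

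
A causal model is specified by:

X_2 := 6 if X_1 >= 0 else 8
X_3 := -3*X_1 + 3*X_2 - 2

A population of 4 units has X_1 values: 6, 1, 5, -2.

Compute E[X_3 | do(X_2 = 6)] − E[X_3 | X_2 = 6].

Every unit gets X_2=6 under the intervention. X_3 values become -2, 13, 1, 22; E[X_3|do(X_2=6)] = 8.5.
Conditioning on X_2=6 selects the 3 unit(s) with X_1 ∈ {6, 1, 5}. Their X_3 values: -2, 13, 1. Mean = 4.
Difference = 8.5 − 4 = 4.5.

4.5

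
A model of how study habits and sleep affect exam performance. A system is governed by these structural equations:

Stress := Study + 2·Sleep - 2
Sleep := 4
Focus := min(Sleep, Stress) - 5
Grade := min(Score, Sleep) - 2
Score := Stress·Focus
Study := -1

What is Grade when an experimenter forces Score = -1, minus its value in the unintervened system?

The intervention breaks the incoming arrows to Score: Score := Stress·Focus no longer applies, and Score = -1.
Grade = min(Score, Sleep) - 2  [with Score=-1, Sleep=4]  = -3
Without intervention: Stress = Study + 2·Sleep - 2  [with Study=-1, Sleep=4]  = 5; Focus = min(Sleep, Stress) - 5  [with Sleep=4, Stress=5]  = -1; Score = Stress·Focus  [with Stress=5, Focus=-1]  = -5; Grade = min(Score, Sleep) - 2  [with Score=-5, Sleep=4]  = -7.
Change = -3 − (-7) = 4.

4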